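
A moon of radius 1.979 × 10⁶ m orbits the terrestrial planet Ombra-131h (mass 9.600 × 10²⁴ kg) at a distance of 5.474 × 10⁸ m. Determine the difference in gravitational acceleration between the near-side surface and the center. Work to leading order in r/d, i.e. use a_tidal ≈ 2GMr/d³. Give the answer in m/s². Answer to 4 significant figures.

1.546 × 10⁻⁵ m/s²

Δa = 2GMr/d³
   = 2 × (6.674 × 10⁻¹¹) × (9.600 × 10²⁴) × (1.979 × 10⁶) / (5.474 × 10⁸)³
   = 1.546 × 10⁻⁵ m/s²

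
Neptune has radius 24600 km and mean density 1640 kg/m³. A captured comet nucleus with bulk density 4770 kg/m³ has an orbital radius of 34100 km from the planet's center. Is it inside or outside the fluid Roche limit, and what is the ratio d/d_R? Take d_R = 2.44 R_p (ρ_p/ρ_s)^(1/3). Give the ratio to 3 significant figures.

d_R = 2.44 × (24600 km) × (1640/4770)^(1/3) = 42050 km
d/d_R = (34100) / (42050) = 0.811
Since d/d_R < 1, the body is inside the Roche limit.

inside; d/d_R ≈ 0.811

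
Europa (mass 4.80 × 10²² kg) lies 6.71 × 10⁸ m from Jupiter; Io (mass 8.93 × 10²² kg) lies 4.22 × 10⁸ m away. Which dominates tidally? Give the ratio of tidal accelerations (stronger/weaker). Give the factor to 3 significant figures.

Tidal acceleration ∝ M/d³, so compare M/d³ for each.
Europa: (4.80 × 10²²) / (6.71 × 10⁸)³ = 1.589 × 10⁻⁴
Io: (8.93 × 10²²) / (4.22 × 10⁸)³ = 1.188 × 10⁻³
Ratio (larger/smaller) = 7.48

Io, by a factor of ≈ 7.48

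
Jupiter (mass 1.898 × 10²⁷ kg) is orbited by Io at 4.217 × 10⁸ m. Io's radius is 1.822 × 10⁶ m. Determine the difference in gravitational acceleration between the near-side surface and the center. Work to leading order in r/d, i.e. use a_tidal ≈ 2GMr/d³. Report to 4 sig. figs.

Δa = 2GMr/d³
   = 2 × (6.674 × 10⁻¹¹) × (1.898 × 10²⁷) × (1.822 × 10⁶) / (4.217 × 10⁸)³
   = 6.155 × 10⁻³ m/s²

6.155 × 10⁻³ m/s²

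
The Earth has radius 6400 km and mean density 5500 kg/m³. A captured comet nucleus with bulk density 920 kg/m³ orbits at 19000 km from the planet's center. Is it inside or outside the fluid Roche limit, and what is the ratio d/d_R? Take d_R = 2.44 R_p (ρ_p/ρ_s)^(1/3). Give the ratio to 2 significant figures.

inside; d/d_R ≈ 0.67

d_R = 2.44 × (6400 km) × (5500/920)^(1/3) = 28340 km
d/d_R = (19000) / (28340) = 0.67
Since d/d_R < 1, the body is inside the Roche limit.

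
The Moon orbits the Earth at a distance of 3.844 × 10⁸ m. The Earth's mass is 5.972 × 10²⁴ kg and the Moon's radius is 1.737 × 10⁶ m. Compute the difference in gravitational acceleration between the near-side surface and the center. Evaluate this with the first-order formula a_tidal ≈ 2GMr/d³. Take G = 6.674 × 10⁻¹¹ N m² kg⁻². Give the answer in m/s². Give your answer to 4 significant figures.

a_tidal = 2GMr/d³
        = 2 × (6.674 × 10⁻¹¹) × (5.972 × 10²⁴) × (1.737 × 10⁶) / (3.844 × 10⁸)³
        = 2.438 × 10⁻⁵ m/s²

2.438 × 10⁻⁵ m/s²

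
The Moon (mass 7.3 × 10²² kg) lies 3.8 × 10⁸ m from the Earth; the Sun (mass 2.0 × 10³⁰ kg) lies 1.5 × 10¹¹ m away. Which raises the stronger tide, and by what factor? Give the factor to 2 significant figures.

Compare M/d³ for the two perturbers:
The Moon: (7.3 × 10²²) / (3.8 × 10⁸)³ = 1.330 × 10⁻³
The Sun: (2.0 × 10³⁰) / (1.5 × 10¹¹)³ = 5.926 × 10⁻⁴
Ratio (larger/smaller) = 2.2

The Moon, by a factor of ≈ 2.2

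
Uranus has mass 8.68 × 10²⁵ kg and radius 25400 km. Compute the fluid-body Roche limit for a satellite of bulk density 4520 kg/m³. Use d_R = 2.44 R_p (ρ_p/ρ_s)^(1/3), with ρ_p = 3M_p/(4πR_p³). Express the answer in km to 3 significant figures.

ρ_p = 3M_p/(4πR_p³) = 3 × (8.68 × 10²⁵) / (4π × (2.54 × 10⁷ m)³) = 1260 kg/m³
d_R = 2.44 × 25400 km × (1260/4520)^(1/3)
    = 40500 km

40500 km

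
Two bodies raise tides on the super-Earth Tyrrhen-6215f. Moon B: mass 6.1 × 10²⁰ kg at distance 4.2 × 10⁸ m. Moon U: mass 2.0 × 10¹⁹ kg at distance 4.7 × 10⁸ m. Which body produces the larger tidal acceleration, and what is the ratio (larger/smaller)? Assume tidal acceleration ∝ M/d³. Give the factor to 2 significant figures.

Tidal stretch scales as M/d³; compute that for each body.
Moon B: (6.1 × 10²⁰) / (4.2 × 10⁸)³ = 8.233 × 10⁻⁶
Moon U: (2.0 × 10¹⁹) / (4.7 × 10⁸)³ = 1.926 × 10⁻⁷
Ratio (larger/smaller) = 43

Moon B, by a factor of ≈ 43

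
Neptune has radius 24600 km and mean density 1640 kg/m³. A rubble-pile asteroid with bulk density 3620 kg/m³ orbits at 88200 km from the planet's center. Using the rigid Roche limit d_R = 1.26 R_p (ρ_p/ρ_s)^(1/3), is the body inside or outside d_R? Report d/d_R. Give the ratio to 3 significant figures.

outside; d/d_R ≈ 3.70

d_R = 1.26 × (24600 km) × (1640/3620)^(1/3) = 23810 km
d/d_R = (88200) / (23810) = 3.70
Since d/d_R > 1, the body is outside the Roche limit.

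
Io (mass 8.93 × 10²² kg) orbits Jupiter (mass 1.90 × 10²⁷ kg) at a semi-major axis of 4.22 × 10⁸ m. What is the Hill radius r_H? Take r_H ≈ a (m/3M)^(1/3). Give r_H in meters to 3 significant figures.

r_H ≈ a (m/3M)^(1/3)
    = (4.22 × 10⁸) × (8.93 × 10²² / (3 × 1.90 × 10²⁷))^(1/3)
    = 1.06 × 10⁷ m

1.06 × 10⁷ m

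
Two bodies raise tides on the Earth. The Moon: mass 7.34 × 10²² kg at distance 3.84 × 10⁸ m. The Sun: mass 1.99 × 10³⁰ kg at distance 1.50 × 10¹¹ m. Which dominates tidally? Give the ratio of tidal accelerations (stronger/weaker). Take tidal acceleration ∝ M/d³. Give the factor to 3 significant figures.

Tidal stretch scales as M/d³; compute that for each body.
The Moon: (7.34 × 10²²) / (3.84 × 10⁸)³ = 1.296 × 10⁻³
The Sun: (1.99 × 10³⁰) / (1.50 × 10¹¹)³ = 5.896 × 10⁻⁴
Ratio (larger/smaller) = 2.20

The Moon, by a factor of ≈ 2.20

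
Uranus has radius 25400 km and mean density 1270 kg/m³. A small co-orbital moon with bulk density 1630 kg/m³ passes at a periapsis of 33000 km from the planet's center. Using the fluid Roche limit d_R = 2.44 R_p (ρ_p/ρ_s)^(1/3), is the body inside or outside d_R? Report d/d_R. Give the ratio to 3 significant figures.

inside; d/d_R ≈ 0.579

d_R = 2.44 × (25400 km) × (1270/1630)^(1/3) = 57030 km
d/d_R = (33000) / (57030) = 0.579
Since d/d_R < 1, the body is inside the Roche limit.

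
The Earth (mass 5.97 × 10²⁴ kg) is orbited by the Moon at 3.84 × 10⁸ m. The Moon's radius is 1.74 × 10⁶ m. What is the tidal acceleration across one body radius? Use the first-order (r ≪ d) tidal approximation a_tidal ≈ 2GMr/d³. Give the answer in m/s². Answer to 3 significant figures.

Δa = 2GMr/d³
   = 2 × (6.674 × 10⁻¹¹) × (5.97 × 10²⁴) × (1.74 × 10⁶) / (3.84 × 10⁸)³
   = 2.45 × 10⁻⁵ m/s²

2.45 × 10⁻⁵ m/s²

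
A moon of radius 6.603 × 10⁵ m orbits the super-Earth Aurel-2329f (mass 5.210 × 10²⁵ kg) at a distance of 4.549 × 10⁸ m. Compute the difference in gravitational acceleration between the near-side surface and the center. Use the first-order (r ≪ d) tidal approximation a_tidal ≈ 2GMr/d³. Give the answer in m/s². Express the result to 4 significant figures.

4.878 × 10⁻⁵ m/s²

Δg = 2GMr/d³
   = 2 × (6.674 × 10⁻¹¹) × (5.210 × 10²⁵) × (6.603 × 10⁵) / (4.549 × 10⁸)³
   = 4.878 × 10⁻⁵ m/s²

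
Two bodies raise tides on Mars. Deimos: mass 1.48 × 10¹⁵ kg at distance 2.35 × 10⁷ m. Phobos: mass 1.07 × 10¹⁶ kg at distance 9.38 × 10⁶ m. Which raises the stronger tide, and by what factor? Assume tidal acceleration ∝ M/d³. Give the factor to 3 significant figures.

Phobos, by a factor of ≈ 114

Compare M/d³ for the two perturbers:
Deimos: (1.48 × 10¹⁵) / (2.35 × 10⁷)³ = 1.140 × 10⁻⁷
Phobos: (1.07 × 10¹⁶) / (9.38 × 10⁶)³ = 1.297 × 10⁻⁵
Ratio (larger/smaller) = 114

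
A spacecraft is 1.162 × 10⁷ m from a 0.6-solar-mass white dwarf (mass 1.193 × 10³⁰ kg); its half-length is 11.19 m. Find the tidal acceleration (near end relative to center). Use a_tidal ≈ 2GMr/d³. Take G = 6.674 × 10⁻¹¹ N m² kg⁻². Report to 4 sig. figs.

1.136 m/s²

Δa = 2GMr/d³
   = 2 × (6.674 × 10⁻¹¹) × (1.193 × 10³⁰) × (11.19) / (1.162 × 10⁷)³
   = 1.136 m/s²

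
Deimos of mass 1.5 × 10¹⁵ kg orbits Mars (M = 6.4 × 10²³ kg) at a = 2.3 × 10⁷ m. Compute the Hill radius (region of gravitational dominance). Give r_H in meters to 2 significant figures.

r_H ≈ a (m/3M)^(1/3)
    = (2.3 × 10⁷) × (1.5 × 10¹⁵ / (3 × 6.4 × 10²³))^(1/3)
    = 2.1 × 10⁴ m

2.1 × 10⁴ m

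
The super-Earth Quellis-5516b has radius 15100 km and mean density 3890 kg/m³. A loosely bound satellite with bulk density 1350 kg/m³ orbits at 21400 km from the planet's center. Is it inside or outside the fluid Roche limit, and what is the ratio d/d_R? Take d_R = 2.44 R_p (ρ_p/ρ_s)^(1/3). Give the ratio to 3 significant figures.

inside; d/d_R ≈ 0.408

d_R = 2.44 × (15100 km) × (3890/1350)^(1/3) = 52430 km
d/d_R = (21400) / (52430) = 0.408
Since d/d_R < 1, the body is inside the Roche limit.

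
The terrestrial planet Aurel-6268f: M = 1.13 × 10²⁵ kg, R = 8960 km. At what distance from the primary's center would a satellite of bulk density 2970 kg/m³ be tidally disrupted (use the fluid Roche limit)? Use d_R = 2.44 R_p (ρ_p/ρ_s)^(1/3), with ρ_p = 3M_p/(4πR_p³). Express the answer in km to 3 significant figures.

23600 km

ρ_p = 3M_p/(4πR_p³) = 3 × (1.13 × 10²⁵) / (4π × (8.96 × 10⁶ m)³) = 3750 kg/m³
d_R = 2.44 × 8960 km × (3750/2970)^(1/3)
    = 23600 km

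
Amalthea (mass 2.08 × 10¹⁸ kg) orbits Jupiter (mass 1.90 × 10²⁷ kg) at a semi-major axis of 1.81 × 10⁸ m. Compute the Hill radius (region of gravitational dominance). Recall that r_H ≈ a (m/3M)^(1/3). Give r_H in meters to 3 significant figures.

r_H ≈ a (m/3M)^(1/3)
    = (1.81 × 10⁸) × (2.08 × 10¹⁸ / (3 × 1.90 × 10²⁷))^(1/3)
    = 1.29 × 10⁵ m

1.29 × 10⁵ m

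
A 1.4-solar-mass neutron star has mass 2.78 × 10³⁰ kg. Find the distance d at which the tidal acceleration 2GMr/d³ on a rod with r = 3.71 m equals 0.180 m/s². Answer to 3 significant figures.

2GMr/d³ = a_tidal  ⇒  d = (2GMr / a_tidal)^(1/3)
d = (2 × 6.674×10⁻¹¹ × (2.78 × 10³⁰) × (3.71) / (0.180))^(1/3)
  = 1.97 × 10⁷ m

1.97 × 10⁷ m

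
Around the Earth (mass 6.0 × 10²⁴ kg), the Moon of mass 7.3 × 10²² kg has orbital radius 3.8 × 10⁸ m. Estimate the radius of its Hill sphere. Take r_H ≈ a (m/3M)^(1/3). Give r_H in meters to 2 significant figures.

6.1 × 10⁷ m

r_H ≈ a (m/3M)^(1/3)
    = (3.8 × 10⁸) × (7.3 × 10²² / (3 × 6.0 × 10²⁴))^(1/3)
    = 6.1 × 10⁷ m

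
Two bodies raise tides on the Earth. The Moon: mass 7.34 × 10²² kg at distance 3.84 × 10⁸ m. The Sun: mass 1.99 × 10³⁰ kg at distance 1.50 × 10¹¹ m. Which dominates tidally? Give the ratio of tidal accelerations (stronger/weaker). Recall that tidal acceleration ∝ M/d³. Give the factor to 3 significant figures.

Tidal acceleration ∝ M/d³, so compare M/d³ for each.
The Moon: (7.34 × 10²²) / (3.84 × 10⁸)³ = 1.296 × 10⁻³
The Sun: (1.99 × 10³⁰) / (1.50 × 10¹¹)³ = 5.896 × 10⁻⁴
Ratio (larger/smaller) = 2.20

The Moon, by a factor of ≈ 2.20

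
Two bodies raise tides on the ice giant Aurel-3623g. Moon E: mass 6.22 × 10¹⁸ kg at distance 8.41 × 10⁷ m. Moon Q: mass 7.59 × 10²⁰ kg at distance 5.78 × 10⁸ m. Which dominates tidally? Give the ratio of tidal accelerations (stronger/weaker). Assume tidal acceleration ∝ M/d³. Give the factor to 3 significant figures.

Tidal stretch scales as M/d³; compute that for each body.
Moon E: (6.22 × 10¹⁸) / (8.41 × 10⁷)³ = 1.046 × 10⁻⁵
Moon Q: (7.59 × 10²⁰) / (5.78 × 10⁸)³ = 3.931 × 10⁻⁶
Ratio (larger/smaller) = 2.66

Moon E, by a factor of ≈ 2.66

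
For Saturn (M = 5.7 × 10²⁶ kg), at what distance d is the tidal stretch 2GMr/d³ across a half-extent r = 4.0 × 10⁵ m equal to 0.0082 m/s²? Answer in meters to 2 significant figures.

1.5 × 10⁸ m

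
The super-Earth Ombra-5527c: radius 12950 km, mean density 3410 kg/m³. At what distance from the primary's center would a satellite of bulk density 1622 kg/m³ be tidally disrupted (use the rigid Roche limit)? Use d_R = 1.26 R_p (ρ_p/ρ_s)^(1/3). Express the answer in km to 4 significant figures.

20900 km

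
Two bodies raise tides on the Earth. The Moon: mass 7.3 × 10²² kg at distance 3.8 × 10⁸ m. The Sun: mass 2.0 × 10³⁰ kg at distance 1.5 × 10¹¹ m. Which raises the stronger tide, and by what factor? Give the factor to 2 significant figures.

The Moon, by a factor of ≈ 2.2

The tide-raising term goes as M/d³ (the gradient of a 1/d² field).
The Moon: (7.3 × 10²²) / (3.8 × 10⁸)³ = 1.330 × 10⁻³
The Sun: (2.0 × 10³⁰) / (1.5 × 10¹¹)³ = 5.926 × 10⁻⁴
Ratio (larger/smaller) = 2.2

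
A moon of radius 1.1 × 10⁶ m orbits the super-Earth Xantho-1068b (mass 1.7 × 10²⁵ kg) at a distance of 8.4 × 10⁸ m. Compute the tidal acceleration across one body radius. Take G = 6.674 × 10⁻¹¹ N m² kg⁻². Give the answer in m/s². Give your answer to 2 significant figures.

Δa = 2GMr/d³
   = 2 × (6.674 × 10⁻¹¹) × (1.7 × 10²⁵) × (1.1 × 10⁶) / (8.4 × 10⁸)³
   = 4.2 × 10⁻⁶ m/s²

4.2 × 10⁻⁶ m/s²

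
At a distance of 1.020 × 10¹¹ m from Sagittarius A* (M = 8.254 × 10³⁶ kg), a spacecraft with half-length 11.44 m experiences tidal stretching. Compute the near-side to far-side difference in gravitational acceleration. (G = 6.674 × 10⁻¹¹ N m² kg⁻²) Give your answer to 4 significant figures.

Δg = 4GMr/d³
   = 4 × (6.674 × 10⁻¹¹) × (8.254 × 10³⁶) × (11.44) / (1.020 × 10¹¹)³
   = 2.375 × 10⁻⁵ m/s²

2.375 × 10⁻⁵ m/s²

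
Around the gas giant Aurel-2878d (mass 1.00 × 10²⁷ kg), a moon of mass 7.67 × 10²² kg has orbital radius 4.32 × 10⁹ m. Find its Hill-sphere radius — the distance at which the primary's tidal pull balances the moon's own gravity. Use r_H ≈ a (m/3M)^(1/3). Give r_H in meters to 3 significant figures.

1.27 × 10⁸ m

r_H ≈ a (m/3M)^(1/3)
    = (4.32 × 10⁹) × (7.67 × 10²² / (3 × 1.00 × 10²⁷))^(1/3)
    = 1.27 × 10⁸ m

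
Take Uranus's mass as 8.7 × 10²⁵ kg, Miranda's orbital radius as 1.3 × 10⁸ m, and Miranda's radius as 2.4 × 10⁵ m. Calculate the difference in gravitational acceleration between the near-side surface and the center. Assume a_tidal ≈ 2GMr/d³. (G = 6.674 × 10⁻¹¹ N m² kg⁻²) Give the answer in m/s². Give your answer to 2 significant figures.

The tidal stretch is the gradient of GM/d² times the body's extent r, hence the 1/d³ dependence.
Δa = 2GMr/d³
   = 2 × (6.674 × 10⁻¹¹) × (8.7 × 10²⁵) × (2.4 × 10⁵) / (1.3 × 10⁸)³
   = 1.3 × 10⁻³ m/s²

1.3 × 10⁻³ m/s²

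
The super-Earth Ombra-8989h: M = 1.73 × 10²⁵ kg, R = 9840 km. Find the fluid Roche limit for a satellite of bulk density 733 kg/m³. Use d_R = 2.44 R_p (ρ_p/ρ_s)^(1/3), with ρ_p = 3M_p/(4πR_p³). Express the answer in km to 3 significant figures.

43400 km

ρ_p = 3M_p/(4πR_p³) = 3 × (1.73 × 10²⁵) / (4π × (9.84 × 10⁶ m)³) = 4330 kg/m³
d_R = 2.44 × 9840 km × (4330/733)^(1/3)
    = 43400 km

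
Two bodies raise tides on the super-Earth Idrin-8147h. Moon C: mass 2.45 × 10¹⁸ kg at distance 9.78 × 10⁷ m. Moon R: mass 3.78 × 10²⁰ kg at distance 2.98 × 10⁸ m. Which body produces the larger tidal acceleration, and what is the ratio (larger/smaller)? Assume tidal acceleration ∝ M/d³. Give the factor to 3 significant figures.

Moon R, by a factor of ≈ 5.45

Compare M/d³ for the two perturbers:
Moon C: (2.45 × 10¹⁸) / (9.78 × 10⁷)³ = 2.619 × 10⁻⁶
Moon R: (3.78 × 10²⁰) / (2.98 × 10⁸)³ = 1.428 × 10⁻⁵
Ratio (larger/smaller) = 5.45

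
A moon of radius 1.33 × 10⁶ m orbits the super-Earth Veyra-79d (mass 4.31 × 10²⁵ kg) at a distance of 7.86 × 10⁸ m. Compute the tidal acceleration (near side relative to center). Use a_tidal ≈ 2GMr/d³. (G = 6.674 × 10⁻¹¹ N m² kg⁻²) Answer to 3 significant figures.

1.58 × 10⁻⁵ m/s²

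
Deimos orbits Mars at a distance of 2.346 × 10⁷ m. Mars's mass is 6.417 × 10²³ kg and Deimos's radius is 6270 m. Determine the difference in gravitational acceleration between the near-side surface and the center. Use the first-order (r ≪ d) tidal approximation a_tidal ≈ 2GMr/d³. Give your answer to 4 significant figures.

4.159 × 10⁻⁵ m/s²

a_tidal = 2GMr/d³
        = 2 × (6.674 × 10⁻¹¹) × (6.417 × 10²³) × (6270) / (2.346 × 10⁷)³
        = 4.159 × 10⁻⁵ m/s²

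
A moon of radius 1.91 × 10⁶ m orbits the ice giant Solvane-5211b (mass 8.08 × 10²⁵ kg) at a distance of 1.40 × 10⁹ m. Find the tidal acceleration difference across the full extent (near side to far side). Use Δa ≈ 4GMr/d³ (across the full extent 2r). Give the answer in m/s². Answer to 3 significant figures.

1.50 × 10⁻⁵ m/s²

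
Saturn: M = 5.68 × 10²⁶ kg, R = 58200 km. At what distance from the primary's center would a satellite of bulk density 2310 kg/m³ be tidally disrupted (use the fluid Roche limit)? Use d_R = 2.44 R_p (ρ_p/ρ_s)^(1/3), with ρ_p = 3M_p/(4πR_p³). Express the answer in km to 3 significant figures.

ρ_p = 3M_p/(4πR_p³) = 3 × (5.68 × 10²⁶) / (4π × (5.82 × 10⁷ m)³) = 688 kg/m³
d_R = 2.44 × 58200 km × (688/2310)^(1/3)
    = 94800 km

94800 km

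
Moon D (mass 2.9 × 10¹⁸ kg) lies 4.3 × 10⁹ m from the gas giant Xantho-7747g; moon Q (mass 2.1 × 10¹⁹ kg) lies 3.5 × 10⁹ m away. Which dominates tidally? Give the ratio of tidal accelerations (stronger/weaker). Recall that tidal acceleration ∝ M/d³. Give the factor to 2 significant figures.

Moon Q, by a factor of ≈ 13

The tide-raising term goes as M/d³ (the gradient of a 1/d² field).
Moon D: (2.9 × 10¹⁸) / (4.3 × 10⁹)³ = 3.647 × 10⁻¹¹
Moon Q: (2.1 × 10¹⁹) / (3.5 × 10⁹)³ = 4.898 × 10⁻¹⁰
Ratio (larger/smaller) = 13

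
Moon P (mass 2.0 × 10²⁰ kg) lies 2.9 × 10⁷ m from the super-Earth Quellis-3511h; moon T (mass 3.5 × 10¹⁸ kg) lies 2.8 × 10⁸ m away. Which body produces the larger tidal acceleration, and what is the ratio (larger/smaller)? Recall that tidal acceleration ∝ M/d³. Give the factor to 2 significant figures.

Moon P, by a factor of ≈ 51000

Tidal stretch scales as M/d³; compute that for each body.
Moon P: (2.0 × 10²⁰) / (2.9 × 10⁷)³ = 8.200 × 10⁻³
Moon T: (3.5 × 10¹⁸) / (2.8 × 10⁸)³ = 1.594 × 10⁻⁷
Ratio (larger/smaller) = 51000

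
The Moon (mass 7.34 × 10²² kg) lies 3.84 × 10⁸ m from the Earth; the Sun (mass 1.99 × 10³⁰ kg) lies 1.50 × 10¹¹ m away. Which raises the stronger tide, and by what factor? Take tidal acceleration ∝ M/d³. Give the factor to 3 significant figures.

The Moon, by a factor of ≈ 2.20

The tide-raising term goes as M/d³ (the gradient of a 1/d² field).
The Moon: (7.34 × 10²²) / (3.84 × 10⁸)³ = 1.296 × 10⁻³
The Sun: (1.99 × 10³⁰) / (1.50 × 10¹¹)³ = 5.896 × 10⁻⁴
Ratio (larger/smaller) = 2.20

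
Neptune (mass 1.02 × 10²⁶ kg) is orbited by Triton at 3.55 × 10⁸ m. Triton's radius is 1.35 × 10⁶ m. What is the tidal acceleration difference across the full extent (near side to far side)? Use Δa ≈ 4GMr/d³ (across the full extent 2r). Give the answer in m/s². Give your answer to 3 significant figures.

Near-to-far spans 2r, so the tidal difference is twice the near-to-center value: 4GMr/d³.
a_tidal = 4GMr/d³
        = 4 × (6.674 × 10⁻¹¹) × (1.02 × 10²⁶) × (1.35 × 10⁶) / (3.55 × 10⁸)³
        = 8.22 × 10⁻⁴ m/s²

8.22 × 10⁻⁴ m/s²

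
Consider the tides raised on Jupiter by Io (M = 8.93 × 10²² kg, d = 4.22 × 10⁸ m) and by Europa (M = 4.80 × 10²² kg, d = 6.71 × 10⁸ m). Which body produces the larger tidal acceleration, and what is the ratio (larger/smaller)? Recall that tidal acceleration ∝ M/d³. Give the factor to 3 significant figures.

Io, by a factor of ≈ 7.48

Tidal acceleration ∝ M/d³, so compare M/d³ for each.
Io: (8.93 × 10²²) / (4.22 × 10⁸)³ = 1.188 × 10⁻³
Europa: (4.80 × 10²²) / (6.71 × 10⁸)³ = 1.589 × 10⁻⁴
Ratio (larger/smaller) = 7.48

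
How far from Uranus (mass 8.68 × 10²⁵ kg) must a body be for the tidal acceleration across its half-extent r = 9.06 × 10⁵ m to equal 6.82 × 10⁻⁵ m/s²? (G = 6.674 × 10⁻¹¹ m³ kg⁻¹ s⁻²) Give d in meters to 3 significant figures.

2GMr/d³ = a_tidal  ⇒  d = (2GMr / a_tidal)^(1/3)
d = (2 × 6.674×10⁻¹¹ × (8.68 × 10²⁵) × (9.06 × 10⁵) / (6.82 × 10⁻⁵))^(1/3)
  = 5.36 × 10⁸ m

5.36 × 10⁸ m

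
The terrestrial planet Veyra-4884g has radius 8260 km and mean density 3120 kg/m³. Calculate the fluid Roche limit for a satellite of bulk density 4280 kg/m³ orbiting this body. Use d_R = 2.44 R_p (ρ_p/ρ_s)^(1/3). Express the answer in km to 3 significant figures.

18100 km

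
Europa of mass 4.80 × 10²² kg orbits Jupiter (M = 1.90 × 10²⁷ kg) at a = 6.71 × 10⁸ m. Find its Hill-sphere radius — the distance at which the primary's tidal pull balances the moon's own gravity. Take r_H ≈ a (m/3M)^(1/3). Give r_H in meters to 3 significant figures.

1.37 × 10⁷ m

r_H ≈ a (m/3M)^(1/3)
    = (6.71 × 10⁸) × (4.80 × 10²² / (3 × 1.90 × 10²⁷))^(1/3)
    = 1.37 × 10⁷ m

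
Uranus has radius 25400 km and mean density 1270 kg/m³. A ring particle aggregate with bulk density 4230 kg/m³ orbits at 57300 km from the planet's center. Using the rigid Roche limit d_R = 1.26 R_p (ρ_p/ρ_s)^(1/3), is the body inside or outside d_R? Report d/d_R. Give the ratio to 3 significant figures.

outside; d/d_R ≈ 2.67

d_R = 1.26 × (25400 km) × (1270/4230)^(1/3) = 21430 km
d/d_R = (57300) / (21430) = 2.67
Since d/d_R > 1, the body is outside the Roche limit.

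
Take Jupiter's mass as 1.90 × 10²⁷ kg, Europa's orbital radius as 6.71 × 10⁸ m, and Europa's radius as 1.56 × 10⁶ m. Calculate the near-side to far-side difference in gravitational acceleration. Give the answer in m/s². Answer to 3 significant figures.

2.62 × 10⁻³ m/s²

a_tidal = 4GMr/d³
        = 4 × (6.674 × 10⁻¹¹) × (1.90 × 10²⁷) × (1.56 × 10⁶) / (6.71 × 10⁸)³
        = 2.62 × 10⁻³ m/s²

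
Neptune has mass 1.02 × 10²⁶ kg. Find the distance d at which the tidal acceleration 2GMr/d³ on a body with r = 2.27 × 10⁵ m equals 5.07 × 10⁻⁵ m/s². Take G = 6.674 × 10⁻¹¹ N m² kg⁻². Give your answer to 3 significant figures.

2GMr/d³ = a_tidal  ⇒  d = (2GMr / a_tidal)^(1/3)
d = (2 × 6.674×10⁻¹¹ × (1.02 × 10²⁶) × (2.27 × 10⁵) / (5.07 × 10⁻⁵))^(1/3)
  = 3.94 × 10⁸ m

3.94 × 10⁸ m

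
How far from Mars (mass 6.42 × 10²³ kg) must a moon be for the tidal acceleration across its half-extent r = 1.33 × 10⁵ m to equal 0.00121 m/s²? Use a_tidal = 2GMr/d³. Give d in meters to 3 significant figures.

2GMr/d³ = a_tidal  ⇒  d = (2GMr / a_tidal)^(1/3)
d = (2 × 6.674×10⁻¹¹ × (6.42 × 10²³) × (1.33 × 10⁵) / (0.00121))^(1/3)
  = 2.11 × 10⁷ m

2.11 × 10⁷ m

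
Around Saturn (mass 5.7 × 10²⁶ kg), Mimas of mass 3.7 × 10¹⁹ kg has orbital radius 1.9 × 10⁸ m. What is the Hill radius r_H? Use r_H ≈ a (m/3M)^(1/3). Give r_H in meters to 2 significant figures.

5.3 × 10⁵ m

r_H ≈ a (m/3M)^(1/3)
    = (1.9 × 10⁸) × (3.7 × 10¹⁹ / (3 × 5.7 × 10²⁶))^(1/3)
    = 5.3 × 10⁵ m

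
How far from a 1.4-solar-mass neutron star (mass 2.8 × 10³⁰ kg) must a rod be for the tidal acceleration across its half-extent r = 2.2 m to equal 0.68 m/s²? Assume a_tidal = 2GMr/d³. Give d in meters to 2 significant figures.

2GMr/d³ = a_tidal  ⇒  d = (2GMr / a_tidal)^(1/3)
d = (2 × 6.674×10⁻¹¹ × (2.8 × 10³⁰) × (2.2) / (0.68))^(1/3)
  = 1.1 × 10⁷ m

1.1 × 10⁷ m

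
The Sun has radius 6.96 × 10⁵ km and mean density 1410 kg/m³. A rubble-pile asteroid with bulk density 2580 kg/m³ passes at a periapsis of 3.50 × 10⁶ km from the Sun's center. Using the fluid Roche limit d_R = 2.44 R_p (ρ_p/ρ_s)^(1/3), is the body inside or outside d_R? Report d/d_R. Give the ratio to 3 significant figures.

d_R = 2.44 × (6.96 × 10⁵ km) × (1410/2580)^(1/3) = 1.388 × 10⁶ km
d/d_R = (3.50 × 10⁶) / (1.388 × 10⁶) = 2.52
Since d/d_R > 1, the body is outside the Roche limit.

outside; d/d_R ≈ 2.52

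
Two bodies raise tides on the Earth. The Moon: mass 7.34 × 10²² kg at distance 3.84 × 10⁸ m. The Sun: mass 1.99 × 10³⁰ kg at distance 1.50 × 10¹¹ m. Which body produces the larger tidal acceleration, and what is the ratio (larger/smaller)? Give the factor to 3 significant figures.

The Moon, by a factor of ≈ 2.20

Tidal stretch scales as M/d³; compute that for each body.
The Moon: (7.34 × 10²²) / (3.84 × 10⁸)³ = 1.296 × 10⁻³
The Sun: (1.99 × 10³⁰) / (1.50 × 10¹¹)³ = 5.896 × 10⁻⁴
Ratio (larger/smaller) = 2.20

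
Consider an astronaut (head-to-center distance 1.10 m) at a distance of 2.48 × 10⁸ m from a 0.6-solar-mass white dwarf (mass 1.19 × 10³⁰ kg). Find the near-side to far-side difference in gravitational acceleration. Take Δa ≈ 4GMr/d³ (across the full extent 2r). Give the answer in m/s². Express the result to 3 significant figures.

Differencing GM/(d−r)² and GM/(d+r)² to first order in r/d gives 4GMr/d³.
Δa = 4GMr/d³
   = 4 × (6.674 × 10⁻¹¹) × (1.19 × 10³⁰) × (1.10) / (2.48 × 10⁸)³
   = 2.29 × 10⁻⁵ m/s²

2.29 × 10⁻⁵ m/s²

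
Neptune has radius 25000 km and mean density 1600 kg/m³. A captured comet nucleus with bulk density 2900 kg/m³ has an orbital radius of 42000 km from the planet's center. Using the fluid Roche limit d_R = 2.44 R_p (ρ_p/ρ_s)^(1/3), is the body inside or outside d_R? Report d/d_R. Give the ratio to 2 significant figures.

inside; d/d_R ≈ 0.84

d_R = 2.44 × (25000 km) × (1600/2900)^(1/3) = 50030 km
d/d_R = (42000) / (50030) = 0.84
Since d/d_R < 1, the body is inside the Roche limit.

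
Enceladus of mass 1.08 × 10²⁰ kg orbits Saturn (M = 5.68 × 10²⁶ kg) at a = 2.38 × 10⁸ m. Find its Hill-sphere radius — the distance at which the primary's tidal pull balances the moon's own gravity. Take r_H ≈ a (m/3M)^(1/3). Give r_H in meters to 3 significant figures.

9.49 × 10⁵ m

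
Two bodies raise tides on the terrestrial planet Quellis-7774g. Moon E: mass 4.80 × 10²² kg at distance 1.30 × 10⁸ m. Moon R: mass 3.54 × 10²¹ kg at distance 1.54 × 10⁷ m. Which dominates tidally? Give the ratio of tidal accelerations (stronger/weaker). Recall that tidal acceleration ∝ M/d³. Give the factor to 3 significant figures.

Tidal acceleration ∝ M/d³, so compare M/d³ for each.
Moon E: (4.80 × 10²²) / (1.30 × 10⁸)³ = 2.185 × 10⁻²
Moon R: (3.54 × 10²¹) / (1.54 × 10⁷)³ = 9.693 × 10⁻¹
Ratio (larger/smaller) = 44.4

Moon R, by a factor of ≈ 44.4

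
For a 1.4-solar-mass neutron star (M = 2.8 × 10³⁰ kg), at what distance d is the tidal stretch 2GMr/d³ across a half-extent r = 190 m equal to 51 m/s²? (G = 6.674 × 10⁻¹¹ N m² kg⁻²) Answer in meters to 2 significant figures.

1.1 × 10⁷ m

2GMr/d³ = a_tidal  ⇒  d = (2GMr / a_tidal)^(1/3)
d = (2 × 6.674×10⁻¹¹ × (2.8 × 10³⁰) × (190) / (51))^(1/3)
  = 1.1 × 10⁷ m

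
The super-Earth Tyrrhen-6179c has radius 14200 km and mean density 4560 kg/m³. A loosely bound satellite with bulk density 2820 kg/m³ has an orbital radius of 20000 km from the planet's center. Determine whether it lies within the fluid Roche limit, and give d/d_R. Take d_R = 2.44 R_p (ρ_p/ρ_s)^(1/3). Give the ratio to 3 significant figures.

d_R = 2.44 × (14200 km) × (4560/2820)^(1/3) = 40670 km
d/d_R = (20000) / (40670) = 0.492
Since d/d_R < 1, the body is inside the Roche limit.

inside; d/d_R ≈ 0.492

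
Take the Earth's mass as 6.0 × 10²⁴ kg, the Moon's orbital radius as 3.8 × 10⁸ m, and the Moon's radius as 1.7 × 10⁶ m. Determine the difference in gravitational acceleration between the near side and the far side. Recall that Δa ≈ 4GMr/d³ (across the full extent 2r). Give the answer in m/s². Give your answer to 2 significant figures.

5.0 × 10⁻⁵ m/s²

a_tidal = 4GMr/d³
        = 4 × (6.674 × 10⁻¹¹) × (6.0 × 10²⁴) × (1.7 × 10⁶) / (3.8 × 10⁸)³
        = 5.0 × 10⁻⁵ m/s²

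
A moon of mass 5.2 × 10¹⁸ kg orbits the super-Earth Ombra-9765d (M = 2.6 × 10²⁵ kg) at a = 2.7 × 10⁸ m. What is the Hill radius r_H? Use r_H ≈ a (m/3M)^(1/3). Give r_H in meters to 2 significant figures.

r_H ≈ a (m/3M)^(1/3)
    = (2.7 × 10⁸) × (5.2 × 10¹⁸ / (3 × 2.6 × 10²⁵))^(1/3)
    = 1.1 × 10⁶ m

1.1 × 10⁶ m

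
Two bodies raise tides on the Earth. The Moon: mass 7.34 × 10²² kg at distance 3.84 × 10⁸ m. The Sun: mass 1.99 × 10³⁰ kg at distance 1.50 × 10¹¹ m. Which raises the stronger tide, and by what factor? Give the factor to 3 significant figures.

The Moon, by a factor of ≈ 2.20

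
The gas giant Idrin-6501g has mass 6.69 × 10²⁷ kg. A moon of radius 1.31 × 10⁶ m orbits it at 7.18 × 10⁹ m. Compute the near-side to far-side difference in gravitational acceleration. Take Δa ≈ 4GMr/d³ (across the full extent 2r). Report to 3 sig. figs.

Δa = 4GMr/d³
   = 4 × (6.674 × 10⁻¹¹) × (6.69 × 10²⁷) × (1.31 × 10⁶) / (7.18 × 10⁹)³
   = 6.32 × 10⁻⁶ m/s²

6.32 × 10⁻⁶ m/s²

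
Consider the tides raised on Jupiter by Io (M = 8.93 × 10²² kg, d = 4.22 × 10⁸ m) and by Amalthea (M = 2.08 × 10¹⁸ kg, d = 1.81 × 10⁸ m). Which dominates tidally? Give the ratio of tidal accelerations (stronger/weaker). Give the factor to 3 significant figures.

Io, by a factor of ≈ 3390

Tidal acceleration ∝ M/d³, so compare M/d³ for each.
Io: (8.93 × 10²²) / (4.22 × 10⁸)³ = 1.188 × 10⁻³
Amalthea: (2.08 × 10¹⁸) / (1.81 × 10⁸)³ = 3.508 × 10⁻⁷
Ratio (larger/smaller) = 3390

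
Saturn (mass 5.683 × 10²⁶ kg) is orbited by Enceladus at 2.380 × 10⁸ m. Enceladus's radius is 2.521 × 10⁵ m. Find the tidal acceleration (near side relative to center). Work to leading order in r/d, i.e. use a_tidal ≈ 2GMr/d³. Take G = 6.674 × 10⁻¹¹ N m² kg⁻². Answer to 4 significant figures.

Since r ≪ d, expand the inverse-square field across one radius to get the leading 2GMr/d³ term.
Δa = 2GMr/d³
   = 2 × (6.674 × 10⁻¹¹) × (5.683 × 10²⁶) × (2.521 × 10⁵) / (2.380 × 10⁸)³
   = 1.419 × 10⁻³ m/s²

1.419 × 10⁻³ m/s²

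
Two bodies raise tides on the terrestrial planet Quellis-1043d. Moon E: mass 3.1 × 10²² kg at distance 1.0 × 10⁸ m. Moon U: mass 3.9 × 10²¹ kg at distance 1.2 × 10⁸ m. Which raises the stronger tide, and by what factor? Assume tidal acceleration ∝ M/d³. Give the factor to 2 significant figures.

Moon E, by a factor of ≈ 14

Compare M/d³ for the two perturbers:
Moon E: (3.1 × 10²²) / (1.0 × 10⁸)³ = 3.100 × 10⁻²
Moon U: (3.9 × 10²¹) / (1.2 × 10⁸)³ = 2.257 × 10⁻³
Ratio (larger/smaller) = 14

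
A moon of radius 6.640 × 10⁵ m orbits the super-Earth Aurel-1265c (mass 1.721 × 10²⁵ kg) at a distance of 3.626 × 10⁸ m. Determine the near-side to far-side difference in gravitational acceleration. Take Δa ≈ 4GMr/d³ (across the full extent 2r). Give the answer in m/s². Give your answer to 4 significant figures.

Δg = 4GMr/d³
   = 4 × (6.674 × 10⁻¹¹) × (1.721 × 10²⁵) × (6.640 × 10⁵) / (3.626 × 10⁸)³
   = 6.399 × 10⁻⁵ m/s²

6.399 × 10⁻⁵ m/s²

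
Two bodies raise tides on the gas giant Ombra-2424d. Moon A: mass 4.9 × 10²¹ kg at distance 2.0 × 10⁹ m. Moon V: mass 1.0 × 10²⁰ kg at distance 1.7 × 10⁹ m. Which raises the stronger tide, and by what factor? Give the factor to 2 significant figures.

Moon A, by a factor of ≈ 30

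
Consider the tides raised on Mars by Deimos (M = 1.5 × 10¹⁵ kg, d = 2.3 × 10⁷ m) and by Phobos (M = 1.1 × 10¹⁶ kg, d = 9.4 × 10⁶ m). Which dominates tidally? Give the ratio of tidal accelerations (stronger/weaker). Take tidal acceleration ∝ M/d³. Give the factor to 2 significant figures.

Tidal stretch scales as M/d³; compute that for each body.
Deimos: (1.5 × 10¹⁵) / (2.3 × 10⁷)³ = 1.233 × 10⁻⁷
Phobos: (1.1 × 10¹⁶) / (9.4 × 10⁶)³ = 1.324 × 10⁻⁵
Ratio (larger/smaller) = 110

Phobos, by a factor of ≈ 110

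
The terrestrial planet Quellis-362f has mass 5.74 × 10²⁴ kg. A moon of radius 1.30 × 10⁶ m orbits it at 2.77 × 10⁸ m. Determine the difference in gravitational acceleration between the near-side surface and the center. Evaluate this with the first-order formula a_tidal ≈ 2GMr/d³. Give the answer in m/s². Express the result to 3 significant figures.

a_tidal = 2GMr/d³
        = 2 × (6.674 × 10⁻¹¹) × (5.74 × 10²⁴) × (1.30 × 10⁶) / (2.77 × 10⁸)³
        = 4.69 × 10⁻⁵ m/s²

4.69 × 10⁻⁵ m/s²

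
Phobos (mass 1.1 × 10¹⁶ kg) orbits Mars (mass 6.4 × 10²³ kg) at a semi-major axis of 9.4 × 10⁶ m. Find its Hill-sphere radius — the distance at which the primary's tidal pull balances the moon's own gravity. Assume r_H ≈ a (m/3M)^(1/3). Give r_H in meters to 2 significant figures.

1.7 × 10⁴ m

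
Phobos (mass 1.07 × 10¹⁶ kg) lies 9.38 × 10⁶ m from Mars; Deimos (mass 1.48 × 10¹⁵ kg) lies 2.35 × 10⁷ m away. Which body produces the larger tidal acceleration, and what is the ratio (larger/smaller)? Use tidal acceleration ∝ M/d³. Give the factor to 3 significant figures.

Phobos, by a factor of ≈ 114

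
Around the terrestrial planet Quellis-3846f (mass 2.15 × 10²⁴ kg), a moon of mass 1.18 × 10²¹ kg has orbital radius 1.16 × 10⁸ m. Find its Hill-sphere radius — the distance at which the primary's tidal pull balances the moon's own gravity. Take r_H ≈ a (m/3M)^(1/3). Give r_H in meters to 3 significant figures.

6.59 × 10⁶ m

r_H ≈ a (m/3M)^(1/3)
    = (1.16 × 10⁸) × (1.18 × 10²¹ / (3 × 2.15 × 10²⁴))^(1/3)
    = 6.59 × 10⁶ m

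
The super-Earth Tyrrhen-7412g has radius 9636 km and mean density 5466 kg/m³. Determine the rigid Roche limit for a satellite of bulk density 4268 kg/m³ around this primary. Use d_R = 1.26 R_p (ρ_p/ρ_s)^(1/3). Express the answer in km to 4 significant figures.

d_R = 1.26 × 9636 km × (5466/4268)^(1/3)
    = 13190 km

13190 km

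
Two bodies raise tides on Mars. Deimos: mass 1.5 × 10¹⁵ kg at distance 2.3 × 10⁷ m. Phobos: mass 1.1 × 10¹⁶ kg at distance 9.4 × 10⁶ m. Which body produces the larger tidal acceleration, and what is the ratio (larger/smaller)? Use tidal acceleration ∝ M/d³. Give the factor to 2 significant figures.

Tidal acceleration ∝ M/d³, so compare M/d³ for each.
Deimos: (1.5 × 10¹⁵) / (2.3 × 10⁷)³ = 1.233 × 10⁻⁷
Phobos: (1.1 × 10¹⁶) / (9.4 × 10⁶)³ = 1.324 × 10⁻⁵
Ratio (larger/smaller) = 110

Phobos, by a factor of ≈ 110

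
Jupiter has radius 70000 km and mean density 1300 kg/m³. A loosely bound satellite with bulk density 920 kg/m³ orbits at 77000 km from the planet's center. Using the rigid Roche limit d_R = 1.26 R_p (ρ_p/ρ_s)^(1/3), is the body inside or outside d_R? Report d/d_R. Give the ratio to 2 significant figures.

d_R = 1.26 × (70000 km) × (1300/920)^(1/3) = 98970 km
d/d_R = (77000) / (98970) = 0.78
Since d/d_R < 1, the body is inside the Roche limit.

inside; d/d_R ≈ 0.78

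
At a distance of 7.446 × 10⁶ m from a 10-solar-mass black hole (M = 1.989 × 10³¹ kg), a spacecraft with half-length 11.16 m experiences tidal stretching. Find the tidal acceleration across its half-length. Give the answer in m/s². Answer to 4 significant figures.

a_tidal = 2GMr/d³
        = 2 × (6.674 × 10⁻¹¹) × (1.989 × 10³¹) × (11.16) / (7.446 × 10⁶)³
        = 7.177 × 10¹ m/s²

7.177 × 10¹ m/s²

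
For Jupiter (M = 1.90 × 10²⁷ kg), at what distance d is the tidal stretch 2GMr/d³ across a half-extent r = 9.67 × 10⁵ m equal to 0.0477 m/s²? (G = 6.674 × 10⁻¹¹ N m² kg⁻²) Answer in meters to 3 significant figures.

1.73 × 10⁸ m

2GMr/d³ = a_tidal  ⇒  d = (2GMr / a_tidal)^(1/3)
d = (2 × 6.674×10⁻¹¹ × (1.90 × 10²⁷) × (9.67 × 10⁵) / (0.0477))^(1/3)
  = 1.73 × 10⁸ m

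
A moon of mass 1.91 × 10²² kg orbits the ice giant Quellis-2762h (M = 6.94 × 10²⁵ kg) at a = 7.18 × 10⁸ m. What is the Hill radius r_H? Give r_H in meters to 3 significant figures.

3.24 × 10⁷ m

r_H ≈ a (m/3M)^(1/3)
    = (7.18 × 10⁸) × (1.91 × 10²² / (3 × 6.94 × 10²⁵))^(1/3)
    = 3.24 × 10⁷ m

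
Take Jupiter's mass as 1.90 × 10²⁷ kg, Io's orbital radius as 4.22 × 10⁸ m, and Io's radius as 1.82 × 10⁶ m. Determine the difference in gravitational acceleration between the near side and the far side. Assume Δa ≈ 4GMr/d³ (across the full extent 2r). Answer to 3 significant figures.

1.23 × 10⁻² m/s²

Differencing GM/(d−r)² and GM/(d+r)² to first order in r/d gives 4GMr/d³.
a_tidal = 4GMr/d³
        = 4 × (6.674 × 10⁻¹¹) × (1.90 × 10²⁷) × (1.82 × 10⁶) / (4.22 × 10⁸)³
        = 1.23 × 10⁻² m/s²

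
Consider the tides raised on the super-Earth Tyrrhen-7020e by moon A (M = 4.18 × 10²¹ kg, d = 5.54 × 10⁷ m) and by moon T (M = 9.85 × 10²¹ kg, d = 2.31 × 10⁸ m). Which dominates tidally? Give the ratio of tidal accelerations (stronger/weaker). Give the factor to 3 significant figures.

Moon A, by a factor of ≈ 30.8

Tidal acceleration ∝ M/d³, so compare M/d³ for each.
Moon A: (4.18 × 10²¹) / (5.54 × 10⁷)³ = 2.458 × 10⁻²
Moon T: (9.85 × 10²¹) / (2.31 × 10⁸)³ = 7.991 × 10⁻⁴
Ratio (larger/smaller) = 30.8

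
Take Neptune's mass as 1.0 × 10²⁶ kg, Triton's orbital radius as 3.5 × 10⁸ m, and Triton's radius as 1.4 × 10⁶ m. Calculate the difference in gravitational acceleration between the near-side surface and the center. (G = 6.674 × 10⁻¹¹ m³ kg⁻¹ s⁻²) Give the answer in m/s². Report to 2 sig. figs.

a_tidal = 2GMr/d³
        = 2 × (6.674 × 10⁻¹¹) × (1.0 × 10²⁶) × (1.4 × 10⁶) / (3.5 × 10⁸)³
        = 4.4 × 10⁻⁴ m/s²

4.4 × 10⁻⁴ m/s²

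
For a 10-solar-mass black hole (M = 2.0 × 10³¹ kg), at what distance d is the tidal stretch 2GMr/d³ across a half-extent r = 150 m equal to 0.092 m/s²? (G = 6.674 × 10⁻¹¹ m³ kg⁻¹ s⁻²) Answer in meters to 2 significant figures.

2GMr/d³ = a_tidal  ⇒  d = (2GMr / a_tidal)^(1/3)
d = (2 × 6.674×10⁻¹¹ × (2.0 × 10³¹) × (150) / (0.092))^(1/3)
  = 1.6 × 10⁸ m

1.6 × 10⁸ m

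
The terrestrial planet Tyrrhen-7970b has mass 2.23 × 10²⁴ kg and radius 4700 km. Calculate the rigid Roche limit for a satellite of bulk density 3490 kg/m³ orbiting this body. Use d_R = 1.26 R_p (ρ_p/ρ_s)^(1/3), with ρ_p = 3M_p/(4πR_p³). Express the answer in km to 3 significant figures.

6730 km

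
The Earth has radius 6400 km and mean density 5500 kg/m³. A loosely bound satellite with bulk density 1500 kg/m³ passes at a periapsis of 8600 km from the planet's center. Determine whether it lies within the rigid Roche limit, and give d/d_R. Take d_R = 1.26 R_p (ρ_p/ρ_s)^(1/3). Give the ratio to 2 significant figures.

d_R = 1.26 × (6400 km) × (5500/1500)^(1/3) = 12430 km
d/d_R = (8600) / (12430) = 0.69
Since d/d_R < 1, the body is inside the Roche limit.

inside; d/d_R ≈ 0.69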